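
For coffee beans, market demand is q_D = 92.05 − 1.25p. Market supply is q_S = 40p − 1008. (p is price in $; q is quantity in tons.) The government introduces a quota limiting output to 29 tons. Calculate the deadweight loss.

$364.23

In inverse form: demand p = 73.64 − 0.8q, supply p = 25.2 + 0.025q.
Competitive equilibrium: 73.64 − 0.8q = 25.2 + 0.025q → q* = 58.7152, p* = 26.6679.
At q = 29: demand price = 73.64 − 0.8·29 = 50.44; supply price = 25.2 + 0.025·29 = 25.925.
Δq = 58.7152 − 29 = 29.7152; wedge = 50.44 − 25.925 = 24.515.
DWL = ½ × 29.7152 × 24.515 = $364.23.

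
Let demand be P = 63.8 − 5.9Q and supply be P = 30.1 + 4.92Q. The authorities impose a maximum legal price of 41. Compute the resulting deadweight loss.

Competitive equilibrium: 63.8 − 5.9Q = 30.1 + 4.92Q → Q* = 3.1146, P* = 45.4238.
At the ceiling P = 41, quantity supplied = (41 − 30.1)/4.92 = 2.2154.
Willingness to pay at Q' = 2.2154: 63.8 − 5.9·2.2154 = 50.7291.
ΔQ = 3.1146 − 2.2154 = 0.8992; wedge = 50.7291 − 41 = 9.7291.
The triangle = ½ × 0.8992 × 9.7291 = 4.37.

4.37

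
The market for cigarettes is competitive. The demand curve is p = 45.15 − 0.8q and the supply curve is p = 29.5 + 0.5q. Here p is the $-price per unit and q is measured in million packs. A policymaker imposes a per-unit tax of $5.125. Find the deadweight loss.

$10.10 million

Competitive equilibrium: 45.15 − 0.8q = 29.5 + 0.5q → q* = 12.0385, p* = 35.5192.
With the tax, the buyer price exceeds the seller price by 5.125: (45.15 − 0.8q) − (29.5 + 0.5q) = 5.125 → q' = 8.0962.
Δq = 12.0385 − 8.0962 = 3.9423; the wedge equals the tax, 5.125.
Deadweight loss = ½ × 3.9423 × 5.125 = $10.10 million.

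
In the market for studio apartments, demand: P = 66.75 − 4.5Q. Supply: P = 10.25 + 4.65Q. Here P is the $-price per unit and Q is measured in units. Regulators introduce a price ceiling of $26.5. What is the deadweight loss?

Competitive equilibrium: 66.75 − 4.5Q = 10.25 + 4.65Q → Q* = 6.1749, P* = 38.9631.
At the ceiling P = 26.5, quantity supplied = (26.5 − 10.25)/4.65 = 3.4946.
Willingness to pay at Q' = 3.4946: 66.75 − 4.5·3.4946 = 51.0243.
ΔQ = 6.1749 − 3.4946 = 2.6803; wedge = 51.0243 − 26.5 = 24.5243.
The triangle = ½ × 2.6803 × 24.5243 = $32.87.

$32.87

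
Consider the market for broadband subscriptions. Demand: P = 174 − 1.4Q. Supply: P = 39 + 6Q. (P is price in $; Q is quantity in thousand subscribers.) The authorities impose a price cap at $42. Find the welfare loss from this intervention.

$1164.84 thousand

Competitive equilibrium: 174 − 1.4Q = 39 + 6Q → Q* = 18.2432, P* = 148.4595.
At the ceiling P = 42, quantity supplied = (42 − 39)/6 = 0.5.
Willingness to pay at Q' = 0.5: 174 − 1.4·0.5 = 173.3.
ΔQ = 18.2432 − 0.5 = 17.7432; wedge = 173.3 − 42 = 131.3.
Welfare loss = ½ × 17.7432 × 131.3 = $1164.84 thousand.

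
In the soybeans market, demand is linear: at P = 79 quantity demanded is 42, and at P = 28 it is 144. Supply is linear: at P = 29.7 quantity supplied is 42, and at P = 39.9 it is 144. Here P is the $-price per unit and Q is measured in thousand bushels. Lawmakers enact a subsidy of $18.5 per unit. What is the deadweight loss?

$285.21 thousand

Demand slope = (28 − 79)/(144 − 42) = −0.5, so P = 100 − 0.5Q.
Supply slope = (39.9 − 29.7)/(144 − 42) = 0.1, so P = 25.5 + 0.1Q.
Competitive equilibrium: 100 − 0.5Q = 25.5 + 0.1Q → Q* = 124.1667, P* = 37.9167.
The subsidy lowers effective supply by 18.5: P = 7 + 0.1Q.
New quantity: 100 − 0.5Q = 7 + 0.1Q → Q' = 155.
Overproduction ΔQ = 155 − 124.1667 = 30.8333; wedge = subsidy = 18.5.
Welfare loss = ½ × 30.8333 × 18.5 = $285.21 thousand.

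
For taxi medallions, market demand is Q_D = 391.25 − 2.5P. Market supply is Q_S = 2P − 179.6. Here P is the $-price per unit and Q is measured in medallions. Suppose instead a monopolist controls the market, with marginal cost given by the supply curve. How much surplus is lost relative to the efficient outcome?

$234

In inverse form: demand P = 156.5 − 0.4Q, supply P = 89.8 + 0.5Q.
Competitive equilibrium: 156.5 − 0.4Q = 89.8 + 0.5Q → Q* = 74.1111, P* = 126.8556.
Marginal revenue: MR = 156.5 − 0.8Q. Set MR = MC: 156.5 − 0.8Q = 89.8 + 0.5Q → Q_m = 51.3077.
Price P_m = 156.5 − 0.4·51.3077 = 135.9769; MC(Q_m) = 89.8 + 0.5·51.3077 = 115.4539.
Competitive Q* = 74.1111, so ΔQ = 22.8034; wedge = 135.9769 − 115.4539 = 20.523.
DWL = ½ × 22.8034 × 20.523 = $234.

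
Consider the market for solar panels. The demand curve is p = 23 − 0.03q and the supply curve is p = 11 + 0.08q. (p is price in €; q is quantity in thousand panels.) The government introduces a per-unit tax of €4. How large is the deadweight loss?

€72.73 thousand

Competitive equilibrium: 23 − 0.03q = 11 + 0.08q → q* = 109.0909, p* = 19.7273.
With the tax, the buyer price exceeds the seller price by 4: (23 − 0.03q) − (11 + 0.08q) = 4 → q' = 72.7273.
Δq = 109.0909 − 72.7273 = 36.3636; the wedge equals the tax, 4.
Deadweight loss = ½ × 36.3636 × 4 = €72.73 thousand.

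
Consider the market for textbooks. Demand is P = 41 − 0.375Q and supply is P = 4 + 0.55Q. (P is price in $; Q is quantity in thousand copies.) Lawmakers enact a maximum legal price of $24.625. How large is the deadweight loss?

$2.89 thousand

Competitive equilibrium: 41 − 0.375Q = 4 + 0.55Q → Q* = 40, P* = 26.
At the ceiling P = 24.625, quantity supplied = (24.625 − 4)/0.55 = 37.5.
Willingness to pay at Q' = 37.5: 41 − 0.375·37.5 = 26.9375.
ΔQ = 40 − 37.5 = 2.5; wedge = 26.9375 − 24.625 = 2.3125.
The triangle = ½ × 2.5 × 2.3125 = $2.89 thousand.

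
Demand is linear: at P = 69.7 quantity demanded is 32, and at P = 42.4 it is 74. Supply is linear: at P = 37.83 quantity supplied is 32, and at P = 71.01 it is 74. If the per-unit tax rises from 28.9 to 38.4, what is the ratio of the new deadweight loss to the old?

Demand slope = (42.4 − 69.7)/(74 − 32) = −0.65, so P = 90.5 − 0.65Q.
Supply slope = (71.01 − 37.83)/(74 − 32) = 0.79, so P = 12.55 + 0.79Q.
Competitive equilibrium: 90.5 − 0.65Q = 12.55 + 0.79Q → Q* = 54.1319, P* = 55.3142.
For a per-unit tax t: ΔQ = t/1.44, so DWL = ½·t·(t/1.44) = t²/2.88.
At t = 28.9: DWL = 290.003. At t = 38.4: DWL = 512.
Ratio = (38.4/28.9)² = 1.765.

1.765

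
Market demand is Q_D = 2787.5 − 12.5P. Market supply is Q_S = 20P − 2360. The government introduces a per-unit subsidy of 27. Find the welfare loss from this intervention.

2803.85

In inverse form: demand P = 223 − 0.08Q, supply P = 118 + 0.05Q.
Competitive equilibrium: 223 − 0.08Q = 118 + 0.05Q → Q* = 807.6923, P* = 158.3846.
The subsidy lowers effective supply by 27: P = 91 + 0.05Q.
New quantity: 223 − 0.08Q = 91 + 0.05Q → Q' = 1015.3846.
Overproduction ΔQ = 1015.3846 − 807.6923 = 207.6923; wedge = subsidy = 27.
The triangle = ½ × 207.6923 × 27 = 2803.85.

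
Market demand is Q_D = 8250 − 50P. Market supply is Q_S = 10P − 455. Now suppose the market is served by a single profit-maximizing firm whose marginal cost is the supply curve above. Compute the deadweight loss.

In inverse form: demand P = 165 − 0.02Q, supply P = 45.5 + 0.1Q.
Competitive equilibrium: 165 − 0.02Q = 45.5 + 0.1Q → Q* = 995.8333, P* = 145.0833.
Marginal revenue: MR = 165 − 0.04Q. Set MR = MC: 165 − 0.04Q = 45.5 + 0.1Q → Q_m = 853.5714.
Price P_m = 165 − 0.02·853.5714 = 147.9286; MC(Q_m) = 45.5 + 0.1·853.5714 = 130.8571.
Competitive Q* = 995.8333, so ΔQ = 142.2619; wedge = 147.9286 − 130.8571 = 17.0715.
Welfare loss = ½ × 142.2619 × 17.0715 = 1214.31.

1214.31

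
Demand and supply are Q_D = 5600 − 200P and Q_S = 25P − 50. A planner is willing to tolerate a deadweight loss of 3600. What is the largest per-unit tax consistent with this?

In inverse form: demand P = 28 − 0.005Q, supply P = 2 + 0.04Q.
Competitive equilibrium: 28 − 0.005Q = 2 + 0.04Q → Q* = 577.7778, P* = 25.1111.
A tax t gives ΔQ = t/0.045 and wedge t, so DWL = t²/0.09.
t²/0.09 = 3600 → t² = 324 → t = 18.

18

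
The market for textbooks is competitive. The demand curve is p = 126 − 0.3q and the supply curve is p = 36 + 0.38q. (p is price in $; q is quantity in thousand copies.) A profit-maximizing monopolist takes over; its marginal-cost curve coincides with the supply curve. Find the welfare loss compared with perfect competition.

$558.13 thousand

Competitive equilibrium: 126 − 0.3q = 36 + 0.38q → q* = 132.3529, p* = 86.2941.
Marginal revenue: MR = 126 − 0.6q. Set MR = MC: 126 − 0.6q = 36 + 0.38q → q_m = 91.8367.
Price p_m = 126 − 0.3·91.8367 = 98.449; MC(q_m) = 36 + 0.38·91.8367 = 70.8979.
Competitive q* = 132.3529, so Δq = 40.5162; wedge = 98.449 − 70.8979 = 27.5511.
Welfare loss = ½ × 40.5162 × 27.5511 = $558.13 thousand.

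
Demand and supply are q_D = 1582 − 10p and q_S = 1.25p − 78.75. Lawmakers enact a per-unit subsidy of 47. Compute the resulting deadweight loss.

1227.22

In inverse form: demand p = 158.2 − 0.1q, supply p = 63 + 0.8q.
Competitive equilibrium: 158.2 − 0.1q = 63 + 0.8q → q* = 105.7778, p* = 147.6222.
The subsidy lowers effective supply by 47: p = 16 + 0.8q.
New quantity: 158.2 − 0.1q = 16 + 0.8q → q' = 158.
Overproduction Δq = 158 − 105.7778 = 52.2222; wedge = subsidy = 47.
Deadweight loss = ½ × 52.2222 × 47 = 1227.22.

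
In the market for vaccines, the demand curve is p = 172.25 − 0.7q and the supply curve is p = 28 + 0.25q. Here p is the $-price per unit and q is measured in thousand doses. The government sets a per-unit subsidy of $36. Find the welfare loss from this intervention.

$682.11 thousand

Competitive equilibrium: 172.25 − 0.7q = 28 + 0.25q → q* = 151.84211, p* = 65.96053.
The subsidy lowers effective supply by 36: p = 0.25q − 8.
New quantity: 172.25 − 0.7q = 0.25q − 8 → q' = 189.73684.
Overproduction Δq = 189.73684 − 151.84211 = 37.89473; wedge = subsidy = 36.
Welfare loss = ½ × 37.89473 × 36 = $682.11 thousand.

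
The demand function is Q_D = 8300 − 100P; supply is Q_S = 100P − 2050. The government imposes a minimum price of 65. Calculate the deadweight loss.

17556.25

In inverse form: demand P = 83 − 0.01Q, supply P = 20.5 + 0.01Q.
Competitive equilibrium: 83 − 0.01Q = 20.5 + 0.01Q → Q* = 3125, P* = 51.75.
At the floor P = 65, quantity demanded = (83 − 65)/0.01 = 1800.
Sellers' marginal cost at Q' = 1800: 20.5 + 0.01·1800 = 38.5.
ΔQ = 3125 − 1800 = 1325; wedge = 65 − 38.5 = 26.5.
DWL = ½ × 1325 × 26.5 = 17556.25.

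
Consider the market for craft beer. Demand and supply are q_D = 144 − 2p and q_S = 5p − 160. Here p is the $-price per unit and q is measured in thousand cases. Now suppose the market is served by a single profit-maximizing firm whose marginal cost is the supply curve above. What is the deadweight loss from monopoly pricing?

In inverse form: demand p = 72 − 0.5q, supply p = 32 + 0.2q.
Competitive equilibrium: 72 − 0.5q = 32 + 0.2q → q* = 57.1429, p* = 43.4286.
Marginal revenue: MR = 72 − q. Set MR = MC: 72 − q = 32 + 0.2q → q_m = 33.3333.
Price p_m = 72 − 0.5·33.3333 = 55.3334; MC(q_m) = 32 + 0.2·33.3333 = 38.6667.
Competitive q* = 57.1429, so Δq = 23.8096; wedge = 55.3334 − 38.6667 = 16.6667.
Deadweight loss = ½ × 23.8096 × 16.6667 = $198.41 thousand.

$198.41 thousand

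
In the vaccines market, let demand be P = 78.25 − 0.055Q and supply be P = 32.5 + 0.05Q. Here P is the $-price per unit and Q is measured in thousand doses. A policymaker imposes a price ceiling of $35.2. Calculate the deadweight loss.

$7649.55 thousand

Competitive equilibrium: 78.25 − 0.055Q = 32.5 + 0.05Q → Q* = 435.7143, P* = 54.2857.
At the ceiling P = 35.2, quantity supplied = (35.2 − 32.5)/0.05 = 54.
Willingness to pay at Q' = 54: 78.25 − 0.055·54 = 75.28.
ΔQ = 435.7143 − 54 = 381.7143; wedge = 75.28 − 35.2 = 40.08.
Welfare loss = ½ × 381.7143 × 40.08 = $7649.55 thousand.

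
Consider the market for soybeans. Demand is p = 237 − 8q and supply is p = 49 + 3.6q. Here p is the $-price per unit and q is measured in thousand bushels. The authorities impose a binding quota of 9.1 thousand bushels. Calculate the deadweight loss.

$292.95 thousand

Competitive equilibrium: 237 − 8q = 49 + 3.6q → q* = 16.2069, p* = 107.3448.
At q = 9.1: demand price = 237 − 8·9.1 = 164.2; supply price = 49 + 3.6·9.1 = 81.76.
Δq = 16.2069 − 9.1 = 7.1069; wedge = 164.2 − 81.76 = 82.44.
The triangle = ½ × 7.1069 × 82.44 = $292.95 thousand.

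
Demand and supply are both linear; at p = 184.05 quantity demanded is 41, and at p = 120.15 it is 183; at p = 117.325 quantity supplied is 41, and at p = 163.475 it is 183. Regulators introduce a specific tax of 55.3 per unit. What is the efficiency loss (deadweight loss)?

Demand slope = (120.15 − 184.05)/(183 − 41) = −0.45, so p = 202.5 − 0.45q.
Supply slope = (163.475 − 117.325)/(183 − 41) = 0.325, so p = 104 + 0.325q.
Competitive equilibrium: 202.5 − 0.45q = 104 + 0.325q → q* = 127.0968, p* = 145.3065.
With the tax, the buyer price exceeds the seller price by 55.3: (202.5 − 0.45q) − (104 + 0.325q) = 55.3 → q' = 55.7419.
Δq = 127.0968 − 55.7419 = 71.3549; the wedge equals the tax, 55.3.
Welfare loss = ½ × 71.3549 × 55.3 = 1972.96.

1972.96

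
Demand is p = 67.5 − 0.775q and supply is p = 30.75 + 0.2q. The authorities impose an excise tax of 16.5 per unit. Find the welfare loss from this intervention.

Competitive equilibrium: 67.5 − 0.775q = 30.75 + 0.2q → q* = 37.6923, p* = 38.2885.
With the tax, the buyer price exceeds the seller price by 16.5: (67.5 − 0.775q) − (30.75 + 0.2q) = 16.5 → q' = 20.7692.
Δq = 37.6923 − 20.7692 = 16.9231; the wedge equals the tax, 16.5.
Deadweight loss = ½ × 16.9231 × 16.5 = 139.62.

139.62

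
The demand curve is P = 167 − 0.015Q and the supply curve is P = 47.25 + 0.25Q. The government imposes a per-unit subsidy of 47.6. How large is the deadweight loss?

Competitive equilibrium: 167 − 0.015Q = 47.25 + 0.25Q → Q* = 451.8868, P* = 160.2217.
The subsidy lowers effective supply by 47.6: P = 0.25Q − 0.35.
New quantity: 167 − 0.015Q = 0.25Q − 0.35 → Q' = 631.5094.
Overproduction ΔQ = 631.5094 − 451.8868 = 179.6226; wedge = subsidy = 47.6.
Deadweight loss = ½ × 179.6226 × 47.6 = 4275.02.

4275.02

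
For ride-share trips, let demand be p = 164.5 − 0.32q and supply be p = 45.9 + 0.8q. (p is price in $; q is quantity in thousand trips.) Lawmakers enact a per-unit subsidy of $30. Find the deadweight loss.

$401.79 thousand

Competitive equilibrium: 164.5 − 0.32q = 45.9 + 0.8q → q* = 105.8929, p* = 130.6143.
The subsidy lowers effective supply by 30: p = 15.9 + 0.8q.
New quantity: 164.5 − 0.32q = 15.9 + 0.8q → q' = 132.6786.
Overproduction Δq = 132.6786 − 105.8929 = 26.7857; wedge = subsidy = 30.
DWL = ½ × 26.7857 × 30 = $401.79 thousand.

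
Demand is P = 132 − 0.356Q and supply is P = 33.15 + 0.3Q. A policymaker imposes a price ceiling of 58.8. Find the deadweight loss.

1393.74

Competitive equilibrium: 132 − 0.356Q = 33.15 + 0.3Q → Q* = 150.686, P* = 78.3558.
At the ceiling P = 58.8, quantity supplied = (58.8 − 33.15)/0.3 = 85.5.
Willingness to pay at Q' = 85.5: 132 − 0.356·85.5 = 101.562.
ΔQ = 150.686 − 85.5 = 65.186; wedge = 101.562 − 58.8 = 42.762.
Deadweight loss = ½ × 65.186 × 42.762 = 1393.74.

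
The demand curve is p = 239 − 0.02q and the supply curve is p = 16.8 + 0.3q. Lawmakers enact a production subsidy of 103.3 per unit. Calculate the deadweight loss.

Competitive equilibrium: 239 − 0.02q = 16.8 + 0.3q → q* = 694.375, p* = 225.1125.
The subsidy lowers effective supply by 103.3: p = 0.3q − 86.5.
New quantity: 239 − 0.02q = 0.3q − 86.5 → q' = 1017.1875.
Overproduction Δq = 1017.1875 − 694.375 = 322.8125; wedge = subsidy = 103.3.
Welfare loss = ½ × 322.8125 × 103.3 = 16673.27.

16673.27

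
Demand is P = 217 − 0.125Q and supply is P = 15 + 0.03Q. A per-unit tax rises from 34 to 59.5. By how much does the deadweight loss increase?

Competitive equilibrium: 217 − 0.125Q = 15 + 0.03Q → Q* = 1303.2258, P* = 54.0968.
For a per-unit tax t: ΔQ = t/0.155, so DWL = ½·t·(t/0.155) = t²/0.31.
At t = 34: DWL = 3729.032. At t = 59.5: DWL = 11420.161.
Increase = 11420.161 − 3729.032 = 7691.13.

7691.13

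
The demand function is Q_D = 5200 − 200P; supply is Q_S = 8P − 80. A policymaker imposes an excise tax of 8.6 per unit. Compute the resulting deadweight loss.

In inverse form: demand P = 26 − 0.005Q, supply P = 10 + 0.125Q.
Competitive equilibrium: 26 − 0.005Q = 10 + 0.125Q → Q* = 123.0769, P* = 25.3846.
With the tax, the buyer price exceeds the seller price by 8.6: (26 − 0.005Q) − (10 + 0.125Q) = 8.6 → Q' = 56.9231.
ΔQ = 123.0769 − 56.9231 = 66.1538; the wedge equals the tax, 8.6.
DWL = ½ × 66.1538 × 8.6 = 284.46.

284.46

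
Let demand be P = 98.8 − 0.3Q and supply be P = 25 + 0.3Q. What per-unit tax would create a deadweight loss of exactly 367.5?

Competitive equilibrium: 98.8 − 0.3Q = 25 + 0.3Q → Q* = 123, P* = 61.9.
A tax t gives ΔQ = t/0.6 and wedge t, so DWL = t²/1.2.
t²/1.2 = 367.5 → t² = 441 → t = 21.

21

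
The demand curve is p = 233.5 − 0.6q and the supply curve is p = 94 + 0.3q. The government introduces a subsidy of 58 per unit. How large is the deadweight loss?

1868.89

Competitive equilibrium: 233.5 − 0.6q = 94 + 0.3q → q* = 155, p* = 140.5.
The subsidy lowers effective supply by 58: p = 36 + 0.3q.
New quantity: 233.5 − 0.6q = 36 + 0.3q → q' = 219.4444.
Overproduction Δq = 219.4444 − 155 = 64.4444; wedge = subsidy = 58.
DWL = ½ × 64.4444 × 58 = 1868.89.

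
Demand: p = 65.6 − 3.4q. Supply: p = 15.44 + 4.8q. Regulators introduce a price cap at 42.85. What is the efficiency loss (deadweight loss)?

0.68

Competitive equilibrium: 65.6 − 3.4q = 15.44 + 4.8q → q* = 6.1171, p* = 44.802.
At the ceiling p = 42.85, quantity supplied = (42.85 − 15.44)/4.8 = 5.7104.
Willingness to pay at q' = 5.7104: 65.6 − 3.4·5.7104 = 46.1846.
Δq = 6.1171 − 5.7104 = 0.4067; wedge = 46.1846 − 42.85 = 3.3346.
DWL = ½ × 0.4067 × 3.3346 = 0.68.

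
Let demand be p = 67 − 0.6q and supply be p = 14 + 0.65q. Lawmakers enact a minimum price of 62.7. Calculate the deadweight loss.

775.87

Competitive equilibrium: 67 − 0.6q = 14 + 0.65q → q* = 42.4, p* = 41.56.
At the floor p = 62.7, quantity demanded = (67 − 62.7)/0.6 = 7.1667.
Sellers' marginal cost at q' = 7.1667: 14 + 0.65·7.1667 = 18.6584.
Δq = 42.4 − 7.1667 = 35.2333; wedge = 62.7 − 18.6584 = 44.0416.
DWL = ½ × 35.2333 × 44.0416 = 775.87.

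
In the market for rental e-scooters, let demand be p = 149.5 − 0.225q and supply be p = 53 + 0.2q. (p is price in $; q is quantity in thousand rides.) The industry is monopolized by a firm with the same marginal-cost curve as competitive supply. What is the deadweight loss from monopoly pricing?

$1312.73 thousand

Competitive equilibrium: 149.5 − 0.225q = 53 + 0.2q → q* = 227.0588, p* = 98.4118.
Marginal revenue: MR = 149.5 − 0.45q. Set MR = MC: 149.5 − 0.45q = 53 + 0.2q → q_m = 148.4615.
Price p_m = 149.5 − 0.225·148.4615 = 116.0962; MC(q_m) = 53 + 0.2·148.4615 = 82.6923.
Competitive q* = 227.0588, so Δq = 78.5973; wedge = 116.0962 − 82.6923 = 33.4039.
The triangle = ½ × 78.5973 × 33.4039 = $1312.73 thousand.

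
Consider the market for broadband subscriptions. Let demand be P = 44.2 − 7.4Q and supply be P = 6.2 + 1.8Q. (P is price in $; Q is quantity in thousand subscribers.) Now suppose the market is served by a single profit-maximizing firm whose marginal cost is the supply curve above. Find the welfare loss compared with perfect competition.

Competitive equilibrium: 44.2 − 7.4Q = 6.2 + 1.8Q → Q* = 4.13043, P* = 13.63478.
Marginal revenue: MR = 44.2 − 14.8Q. Set MR = MC: 44.2 − 14.8Q = 6.2 + 1.8Q → Q_m = 2.28916.
Price P_m = 44.2 − 7.4·2.28916 = 27.26022; MC(Q_m) = 6.2 + 1.8·2.28916 = 10.32049.
Competitive Q* = 4.13043, so ΔQ = 1.84127; wedge = 27.26022 − 10.32049 = 16.93973.
Deadweight loss = ½ × 1.84127 × 16.93973 = $15.60 thousand.

$15.60 thousand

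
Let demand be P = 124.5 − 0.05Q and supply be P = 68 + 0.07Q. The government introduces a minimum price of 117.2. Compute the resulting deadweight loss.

Competitive equilibrium: 124.5 − 0.05Q = 68 + 0.07Q → Q* = 470.8333, P* = 100.9583.
At the floor P = 117.2, quantity demanded = (124.5 − 117.2)/0.05 = 146.
Sellers' marginal cost at Q' = 146: 68 + 0.07·146 = 78.22.
ΔQ = 470.8333 − 146 = 324.8333; wedge = 117.2 − 78.22 = 38.98.
The triangle = ½ × 324.8333 × 38.98 = 6331.

6331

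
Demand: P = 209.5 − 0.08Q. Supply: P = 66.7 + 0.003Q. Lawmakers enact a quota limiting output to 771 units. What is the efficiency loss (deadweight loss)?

37412.91

Competitive equilibrium: 209.5 − 0.08Q = 66.7 + 0.003Q → Q* = 1720.4819, P* = 71.8614.
At Q = 771: demand price = 209.5 − 0.08·771 = 147.82; supply price = 66.7 + 0.003·771 = 69.013.
ΔQ = 1720.4819 − 771 = 949.4819; wedge = 147.82 − 69.013 = 78.807.
Deadweight loss = ½ × 949.4819 × 78.807 = 37412.91.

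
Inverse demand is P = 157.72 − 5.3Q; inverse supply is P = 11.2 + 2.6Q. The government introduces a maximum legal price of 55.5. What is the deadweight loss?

Competitive equilibrium: 157.72 − 5.3Q = 11.2 + 2.6Q → Q* = 18.5468, P* = 59.4218.
At the ceiling P = 55.5, quantity supplied = (55.5 − 11.2)/2.6 = 17.0385.
Willingness to pay at Q' = 17.0385: 157.72 − 5.3·17.0385 = 67.416.
ΔQ = 18.5468 − 17.0385 = 1.5083; wedge = 67.416 − 55.5 = 11.916.
The triangle = ½ × 1.5083 × 11.916 = 8.99.

8.99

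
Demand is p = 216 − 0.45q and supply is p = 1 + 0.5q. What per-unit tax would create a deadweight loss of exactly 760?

38

Competitive equilibrium: 216 − 0.45q = 1 + 0.5q → q* = 226.3158, p* = 114.1579.
A tax t gives Δq = t/0.95 and wedge t, so DWL = t²/1.9.
t²/1.9 = 760 → t² = 1444 → t = 38.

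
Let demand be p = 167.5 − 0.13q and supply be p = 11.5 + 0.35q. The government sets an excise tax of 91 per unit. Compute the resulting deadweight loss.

Competitive equilibrium: 167.5 − 0.13q = 11.5 + 0.35q → q* = 325, p* = 125.25.
With the tax, the buyer price exceeds the seller price by 91: (167.5 − 0.13q) − (11.5 + 0.35q) = 91 → q' = 135.4167.
Δq = 325 − 135.4167 = 189.5833; the wedge equals the tax, 91.
The triangle = ½ × 189.5833 × 91 = 8626.04.

8626.04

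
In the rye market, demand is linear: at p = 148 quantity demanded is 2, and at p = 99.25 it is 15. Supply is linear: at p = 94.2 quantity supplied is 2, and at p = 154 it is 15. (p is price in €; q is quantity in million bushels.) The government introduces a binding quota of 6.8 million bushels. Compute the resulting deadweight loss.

Demand slope = (99.25 − 148)/(15 − 2) = −3.75, so p = 155.5 − 3.75q.
Supply slope = (154 − 94.2)/(15 − 2) = 4.6, so p = 85 + 4.6q.
Competitive equilibrium: 155.5 − 3.75q = 85 + 4.6q → q* = 8.4431, p* = 123.8383.
At q = 6.8: demand price = 155.5 − 3.75·6.8 = 130; supply price = 85 + 4.6·6.8 = 116.28.
Δq = 8.4431 − 6.8 = 1.6431; wedge = 130 − 116.28 = 13.72.
The triangle = ½ × 1.6431 × 13.72 = €11.27 million.

€11.27 million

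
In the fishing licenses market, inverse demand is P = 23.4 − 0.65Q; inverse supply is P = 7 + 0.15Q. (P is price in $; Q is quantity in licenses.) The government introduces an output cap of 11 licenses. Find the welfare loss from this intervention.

$36.10

Competitive equilibrium: 23.4 − 0.65Q = 7 + 0.15Q → Q* = 20.5, P* = 10.075.
At Q = 11: demand price = 23.4 − 0.65·11 = 16.25; supply price = 7 + 0.15·11 = 8.65.
ΔQ = 20.5 − 11 = 9.5; wedge = 16.25 − 8.65 = 7.6.
Welfare loss = ½ × 9.5 × 7.6 = $36.10.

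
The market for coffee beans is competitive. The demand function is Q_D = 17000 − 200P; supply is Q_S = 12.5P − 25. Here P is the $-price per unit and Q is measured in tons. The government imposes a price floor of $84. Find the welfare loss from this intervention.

In inverse form: demand P = 85 − 0.005Q, supply P = 2 + 0.08Q.
Competitive equilibrium: 85 − 0.005Q = 2 + 0.08Q → Q* = 976.4706, P* = 80.1176.
At the floor P = 84, quantity demanded = (85 − 84)/0.005 = 200.
Sellers' marginal cost at Q' = 200: 2 + 0.08·200 = 18.
ΔQ = 976.4706 − 200 = 776.4706; wedge = 84 − 18 = 66.
Deadweight loss = ½ × 776.4706 × 66 = $25623.53.

$25623.53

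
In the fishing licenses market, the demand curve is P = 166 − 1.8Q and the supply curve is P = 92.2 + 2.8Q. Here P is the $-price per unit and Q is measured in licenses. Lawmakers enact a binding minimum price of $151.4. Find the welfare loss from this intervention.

$144.72

Competitive equilibrium: 166 − 1.8Q = 92.2 + 2.8Q → Q* = 16.0435, P* = 137.1217.
At the floor P = 151.4, quantity demanded = (166 − 151.4)/1.8 = 8.1111.
Sellers' marginal cost at Q' = 8.1111: 92.2 + 2.8·8.1111 = 114.9111.
ΔQ = 16.0435 − 8.1111 = 7.9324; wedge = 151.4 − 114.9111 = 36.4889.
Deadweight loss = ½ × 7.9324 × 36.4889 = $144.72.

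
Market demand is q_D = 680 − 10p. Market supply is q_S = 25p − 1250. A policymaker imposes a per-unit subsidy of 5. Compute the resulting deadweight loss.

In inverse form: demand p = 68 − 0.1q, supply p = 50 + 0.04q.
Competitive equilibrium: 68 − 0.1q = 50 + 0.04q → q* = 128.5714, p* = 55.1429.
The subsidy lowers effective supply by 5: p = 45 + 0.04q.
New quantity: 68 − 0.1q = 45 + 0.04q → q' = 164.2857.
Overproduction Δq = 164.2857 − 128.5714 = 35.7143; wedge = subsidy = 5.
Deadweight loss = ½ × 35.7143 × 5 = 89.29.

89.29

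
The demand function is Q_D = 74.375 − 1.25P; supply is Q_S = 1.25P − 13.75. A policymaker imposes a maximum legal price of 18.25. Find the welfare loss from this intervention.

In inverse form: demand P = 59.5 − 0.8Q, supply P = 11 + 0.8Q.
Competitive equilibrium: 59.5 − 0.8Q = 11 + 0.8Q → Q* = 30.3125, P* = 35.25.
At the ceiling P = 18.25, quantity supplied = (18.25 − 11)/0.8 = 9.0625.
Willingness to pay at Q' = 9.0625: 59.5 − 0.8·9.0625 = 52.25.
ΔQ = 30.3125 − 9.0625 = 21.25; wedge = 52.25 − 18.25 = 34.
Welfare loss = ½ × 21.25 × 34 = 361.25.

361.25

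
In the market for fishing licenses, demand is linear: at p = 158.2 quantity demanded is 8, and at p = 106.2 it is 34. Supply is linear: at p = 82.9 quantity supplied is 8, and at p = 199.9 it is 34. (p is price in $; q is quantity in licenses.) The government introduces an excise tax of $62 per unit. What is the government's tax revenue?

Demand slope = (106.2 − 158.2)/(34 − 8) = −2, so p = 174.2 − 2q.
Supply slope = (199.9 − 82.9)/(34 − 8) = 4.5, so p = 46.9 + 4.5q.
Competitive equilibrium: 174.2 − 2q = 46.9 + 4.5q → q* = 19.5846, p* = 135.0308.
With the tax, the buyer price exceeds the seller price by 62: (174.2 − 2q) − (46.9 + 4.5q) = 62 → q' = 10.0462.
Tax revenue = 62 × 10.0462 = $622.86.

$622.86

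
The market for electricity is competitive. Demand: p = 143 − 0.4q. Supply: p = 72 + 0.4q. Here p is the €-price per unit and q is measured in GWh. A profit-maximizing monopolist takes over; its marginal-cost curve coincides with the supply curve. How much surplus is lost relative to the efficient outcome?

€350.07

Competitive equilibrium: 143 − 0.4q = 72 + 0.4q → q* = 88.75, p* = 107.5.
Marginal revenue: MR = 143 − 0.8q. Set MR = MC: 143 − 0.8q = 72 + 0.4q → q_m = 59.1667.
Price p_m = 143 − 0.4·59.1667 = 119.3333; MC(q_m) = 72 + 0.4·59.1667 = 95.6667.
Competitive q* = 88.75, so Δq = 29.5833; wedge = 119.3333 − 95.6667 = 23.6666.
Deadweight loss = ½ × 29.5833 × 23.6666 = €350.07.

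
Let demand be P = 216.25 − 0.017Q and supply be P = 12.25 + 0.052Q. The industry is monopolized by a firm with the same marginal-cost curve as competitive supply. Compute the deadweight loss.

Competitive equilibrium: 216.25 − 0.017Q = 12.25 + 0.052Q → Q* = 2956.52174, P* = 165.98913.
Marginal revenue: MR = 216.25 − 0.034Q. Set MR = MC: 216.25 − 0.034Q = 12.25 + 0.052Q → Q_m = 2372.09302.
Price P_m = 216.25 − 0.017·2372.09302 = 175.92442; MC(Q_m) = 12.25 + 0.052·2372.09302 = 135.59884.
Competitive Q* = 2956.52174, so ΔQ = 584.42872; wedge = 175.92442 − 135.59884 = 40.32558.
The triangle = ½ × 584.42872 × 40.32558 = 11783.71.

11783.71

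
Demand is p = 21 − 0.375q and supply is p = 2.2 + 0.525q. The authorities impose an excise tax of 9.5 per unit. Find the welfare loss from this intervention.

50.14

Competitive equilibrium: 21 − 0.375q = 2.2 + 0.525q → q* = 20.8889, p* = 13.1667.
With the tax, the buyer price exceeds the seller price by 9.5: (21 − 0.375q) − (2.2 + 0.525q) = 9.5 → q' = 10.3333.
Δq = 20.8889 − 10.3333 = 10.5556; the wedge equals the tax, 9.5.
DWL = ½ × 10.5556 × 9.5 = 50.14.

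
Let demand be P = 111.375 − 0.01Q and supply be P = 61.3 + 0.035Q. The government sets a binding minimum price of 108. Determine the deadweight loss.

13523.75

Competitive equilibrium: 111.375 − 0.01Q = 61.3 + 0.035Q → Q* = 1112.7778, P* = 100.2472.
At the floor P = 108, quantity demanded = (111.375 − 108)/0.01 = 337.5.
Sellers' marginal cost at Q' = 337.5: 61.3 + 0.035·337.5 = 73.1125.
ΔQ = 1112.7778 − 337.5 = 775.2778; wedge = 108 − 73.1125 = 34.8875.
Deadweight loss = ½ × 775.2778 × 34.8875 = 13523.75.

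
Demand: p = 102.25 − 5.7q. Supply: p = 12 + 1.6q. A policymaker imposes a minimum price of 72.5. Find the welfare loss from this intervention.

Competitive equilibrium: 102.25 − 5.7q = 12 + 1.6q → q* = 12.363, p* = 31.7808.
At the floor p = 72.5, quantity demanded = (102.25 − 72.5)/5.7 = 5.2193.
Sellers' marginal cost at q' = 5.2193: 12 + 1.6·5.2193 = 20.3509.
Δq = 12.363 − 5.2193 = 7.1437; wedge = 72.5 − 20.3509 = 52.1491.
Deadweight loss = ½ × 7.1437 × 52.1491 = 186.27.

186.27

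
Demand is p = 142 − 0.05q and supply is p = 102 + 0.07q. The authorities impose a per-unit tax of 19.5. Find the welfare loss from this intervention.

1584.375

Competitive equilibrium: 142 − 0.05q = 102 + 0.07q → q* = 333.3333, p* = 125.3333.
With the tax, the buyer price exceeds the seller price by 19.5: (142 − 0.05q) − (102 + 0.07q) = 19.5 → q' = 170.8333.
Δq = 333.3333 − 170.8333 = 162.5; the wedge equals the tax, 19.5.
Deadweight loss = ½ × 162.5 × 19.5 = 1584.375.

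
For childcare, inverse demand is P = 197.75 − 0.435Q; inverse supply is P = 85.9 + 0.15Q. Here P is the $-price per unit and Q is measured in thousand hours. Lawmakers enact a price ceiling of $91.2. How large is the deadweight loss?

$7105.81 thousand

Competitive equilibrium: 197.75 − 0.435Q = 85.9 + 0.15Q → Q* = 191.1966, P* = 114.5795.
At the ceiling P = 91.2, quantity supplied = (91.2 − 85.9)/0.15 = 35.3333.
Willingness to pay at Q' = 35.3333: 197.75 − 0.435·35.3333 = 182.38.
ΔQ = 191.1966 − 35.3333 = 155.8633; wedge = 182.38 − 91.2 = 91.18.
Welfare loss = ½ × 155.8633 × 91.18 = $7105.81 thousand.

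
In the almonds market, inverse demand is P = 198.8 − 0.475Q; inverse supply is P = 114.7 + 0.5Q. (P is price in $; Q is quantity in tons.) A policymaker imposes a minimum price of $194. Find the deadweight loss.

$2827.01

Competitive equilibrium: 198.8 − 0.475Q = 114.7 + 0.5Q → Q* = 86.2564, P* = 157.8282.
At the floor P = 194, quantity demanded = (198.8 − 194)/0.475 = 10.1053.
Sellers' marginal cost at Q' = 10.1053: 114.7 + 0.5·10.1053 = 119.7527.
ΔQ = 86.2564 − 10.1053 = 76.1511; wedge = 194 − 119.7527 = 74.2473.
The triangle = ½ × 76.1511 × 74.2473 = $2827.01.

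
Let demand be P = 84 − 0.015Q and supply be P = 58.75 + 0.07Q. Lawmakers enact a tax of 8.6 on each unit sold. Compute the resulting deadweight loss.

435.06

Competitive equilibrium: 84 − 0.015Q = 58.75 + 0.07Q → Q* = 297.0588, P* = 79.5441.
With the tax, the buyer price exceeds the seller price by 8.6: (84 − 0.015Q) − (58.75 + 0.07Q) = 8.6 → Q' = 195.8824.
ΔQ = 297.0588 − 195.8824 = 101.1764; the wedge equals the tax, 8.6.
Deadweight loss = ½ × 101.1764 × 8.6 = 435.06.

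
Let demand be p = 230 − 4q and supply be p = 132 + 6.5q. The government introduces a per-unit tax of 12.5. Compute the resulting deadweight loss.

Competitive equilibrium: 230 − 4q = 132 + 6.5q → q* = 9.3333, p* = 192.6667.
With the tax, the buyer price exceeds the seller price by 12.5: (230 − 4q) − (132 + 6.5q) = 12.5 → q' = 8.1429.
Δq = 9.3333 − 8.1429 = 1.1904; the wedge equals the tax, 12.5.
Welfare loss = ½ × 1.1904 × 12.5 = 7.44.

7.44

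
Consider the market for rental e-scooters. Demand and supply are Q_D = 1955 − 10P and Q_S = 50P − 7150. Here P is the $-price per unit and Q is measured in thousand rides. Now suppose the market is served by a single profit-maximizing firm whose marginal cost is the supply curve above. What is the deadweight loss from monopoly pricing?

In inverse form: demand P = 195.5 − 0.1Q, supply P = 143 + 0.02Q.
Competitive equilibrium: 195.5 − 0.1Q = 143 + 0.02Q → Q* = 437.5, P* = 151.75.
Marginal revenue: MR = 195.5 − 0.2Q. Set MR = MC: 195.5 − 0.2Q = 143 + 0.02Q → Q_m = 238.63636.
Price P_m = 195.5 − 0.1·238.63636 = 171.63636; MC(Q_m) = 143 + 0.02·238.63636 = 147.77273.
Competitive Q* = 437.5, so ΔQ = 198.86364; wedge = 171.63636 − 147.77273 = 23.86363.
The triangle = ½ × 198.86364 × 23.86363 = $2372.80 thousand.

$2372.80 thousand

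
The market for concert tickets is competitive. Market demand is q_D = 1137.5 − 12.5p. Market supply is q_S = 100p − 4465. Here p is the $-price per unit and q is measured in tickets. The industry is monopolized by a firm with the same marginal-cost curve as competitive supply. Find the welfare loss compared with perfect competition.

$2643.07

In inverse form: demand p = 91 − 0.08q, supply p = 44.65 + 0.01q.
Competitive equilibrium: 91 − 0.08q = 44.65 + 0.01q → q* = 515, p* = 49.8.
Marginal revenue: MR = 91 − 0.16q. Set MR = MC: 91 − 0.16q = 44.65 + 0.01q → q_m = 272.64706.
Price p_m = 91 − 0.08·272.64706 = 69.18824; MC(q_m) = 44.65 + 0.01·272.64706 = 47.37647.
Competitive q* = 515, so Δq = 242.35294; wedge = 69.18824 − 47.37647 = 21.81177.
Welfare loss = ½ × 242.35294 × 21.81177 = $2643.07.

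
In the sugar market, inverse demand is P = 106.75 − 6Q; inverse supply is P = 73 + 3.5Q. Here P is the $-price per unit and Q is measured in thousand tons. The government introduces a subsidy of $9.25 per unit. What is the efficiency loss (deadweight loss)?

Competitive equilibrium: 106.75 − 6Q = 73 + 3.5Q → Q* = 3.5526, P* = 85.4342.
The subsidy lowers effective supply by 9.25: P = 63.75 + 3.5Q.
New quantity: 106.75 − 6Q = 63.75 + 3.5Q → Q' = 4.5263.
Overproduction ΔQ = 4.5263 − 3.5526 = 0.9737; wedge = subsidy = 9.25.
Welfare loss = ½ × 0.9737 × 9.25 = $4.50 thousand.

$4.50 thousand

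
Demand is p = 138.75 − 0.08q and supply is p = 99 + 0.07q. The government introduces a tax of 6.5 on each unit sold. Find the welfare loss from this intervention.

140.83

Competitive equilibrium: 138.75 − 0.08q = 99 + 0.07q → q* = 265, p* = 117.55.
With the tax, the buyer price exceeds the seller price by 6.5: (138.75 − 0.08q) − (99 + 0.07q) = 6.5 → q' = 221.6667.
Δq = 265 − 221.6667 = 43.3333; the wedge equals the tax, 6.5.
Deadweight loss = ½ × 43.3333 × 6.5 = 140.83.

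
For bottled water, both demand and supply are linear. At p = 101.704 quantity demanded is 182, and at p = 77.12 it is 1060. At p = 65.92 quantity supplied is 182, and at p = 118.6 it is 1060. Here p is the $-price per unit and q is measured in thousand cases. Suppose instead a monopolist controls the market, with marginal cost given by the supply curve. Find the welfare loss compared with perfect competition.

$888.27 thousand

Demand slope = (77.12 − 101.704)/(1060 − 182) = −0.028, so p = 106.8 − 0.028q.
Supply slope = (118.6 − 65.92)/(1060 − 182) = 0.06, so p = 55 + 0.06q.
Competitive equilibrium: 106.8 − 0.028q = 55 + 0.06q → q* = 588.63636, p* = 90.31818.
Marginal revenue: MR = 106.8 − 0.056q. Set MR = MC: 106.8 − 0.056q = 55 + 0.06q → q_m = 446.55172.
Price p_m = 106.8 − 0.028·446.55172 = 94.29655; MC(q_m) = 55 + 0.06·446.55172 = 81.7931.
Competitive q* = 588.63636, so Δq = 142.08464; wedge = 94.29655 − 81.7931 = 12.50345.
The triangle = ½ × 142.08464 × 12.50345 = $888.27 thousand.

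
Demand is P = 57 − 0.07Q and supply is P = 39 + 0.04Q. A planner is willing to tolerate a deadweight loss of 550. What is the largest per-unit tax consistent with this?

11

Competitive equilibrium: 57 − 0.07Q = 39 + 0.04Q → Q* = 163.6364, P* = 45.5455.
A tax t gives ΔQ = t/0.11 and wedge t, so DWL = t²/0.22.
t²/0.22 = 550 → t² = 121 → t = 11.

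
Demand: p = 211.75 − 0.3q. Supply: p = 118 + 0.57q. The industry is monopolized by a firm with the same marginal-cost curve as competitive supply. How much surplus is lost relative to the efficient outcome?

Competitive equilibrium: 211.75 − 0.3q = 118 + 0.57q → q* = 107.7586, p* = 179.4224.
Marginal revenue: MR = 211.75 − 0.6q. Set MR = MC: 211.75 − 0.6q = 118 + 0.57q → q_m = 80.1282.
Price p_m = 211.75 − 0.3·80.1282 = 187.7115; MC(q_m) = 118 + 0.57·80.1282 = 163.6731.
Competitive q* = 107.7586, so Δq = 27.6304; wedge = 187.7115 − 163.6731 = 24.0384.
Welfare loss = ½ × 27.6304 × 24.0384 = 332.10.

332.10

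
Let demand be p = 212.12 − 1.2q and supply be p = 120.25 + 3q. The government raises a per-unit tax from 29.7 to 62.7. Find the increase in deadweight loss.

363

Competitive equilibrium: 212.12 − 1.2q = 120.25 + 3q → q* = 21.8738, p* = 185.8714.
For a per-unit tax t: Δq = t/4.2, so DWL = ½·t·(t/4.2) = t²/8.4.
At t = 29.7: DWL = 105.011. At t = 62.7: DWL = 468.011.
Increase = 468.011 − 105.011 = 363.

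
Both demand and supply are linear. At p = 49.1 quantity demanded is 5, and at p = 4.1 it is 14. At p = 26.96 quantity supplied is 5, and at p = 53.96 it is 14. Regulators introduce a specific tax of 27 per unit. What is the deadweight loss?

45.56

Demand slope = (4.1 − 49.1)/(14 − 5) = −5, so p = 74.1 − 5q.
Supply slope = (53.96 − 26.96)/(14 − 5) = 3, so p = 11.96 + 3q.
Competitive equilibrium: 74.1 − 5q = 11.96 + 3q → q* = 7.7675, p* = 35.2625.
With the tax, the buyer price exceeds the seller price by 27: (74.1 − 5q) − (11.96 + 3q) = 27 → q' = 4.3925.
Δq = 7.7675 − 4.3925 = 3.375; the wedge equals the tax, 27.
Welfare loss = ½ × 3.375 × 27 = 45.56.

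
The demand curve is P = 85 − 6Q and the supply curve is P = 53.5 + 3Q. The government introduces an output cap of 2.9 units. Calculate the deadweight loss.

Competitive equilibrium: 85 − 6Q = 53.5 + 3Q → Q* = 3.5, P* = 64.
At Q = 2.9: demand price = 85 − 6·2.9 = 67.6; supply price = 53.5 + 3·2.9 = 62.2.
ΔQ = 3.5 − 2.9 = 0.6; wedge = 67.6 − 62.2 = 5.4.
Deadweight loss = ½ × 0.6 × 5.4 = 1.62.

1.62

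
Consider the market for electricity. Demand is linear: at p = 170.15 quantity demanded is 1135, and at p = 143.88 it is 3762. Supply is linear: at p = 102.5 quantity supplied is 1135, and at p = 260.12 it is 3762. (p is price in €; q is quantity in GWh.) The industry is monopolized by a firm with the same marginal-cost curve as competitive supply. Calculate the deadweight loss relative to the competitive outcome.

Demand slope = (143.88 − 170.15)/(3762 − 1135) = −0.01, so p = 181.5 − 0.01q.
Supply slope = (260.12 − 102.5)/(3762 − 1135) = 0.06, so p = 34.4 + 0.06q.
Competitive equilibrium: 181.5 − 0.01q = 34.4 + 0.06q → q* = 2101.4286, p* = 160.4857.
Marginal revenue: MR = 181.5 − 0.02q. Set MR = MC: 181.5 − 0.02q = 34.4 + 0.06q → q_m = 1838.75.
Price p_m = 181.5 − 0.01·1838.75 = 163.1125; MC(q_m) = 34.4 + 0.06·1838.75 = 144.725.
Competitive q* = 2101.4286, so Δq = 262.6786; wedge = 163.1125 − 144.725 = 18.3875.
DWL = ½ × 262.6786 × 18.3875 = €2415.

€2415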